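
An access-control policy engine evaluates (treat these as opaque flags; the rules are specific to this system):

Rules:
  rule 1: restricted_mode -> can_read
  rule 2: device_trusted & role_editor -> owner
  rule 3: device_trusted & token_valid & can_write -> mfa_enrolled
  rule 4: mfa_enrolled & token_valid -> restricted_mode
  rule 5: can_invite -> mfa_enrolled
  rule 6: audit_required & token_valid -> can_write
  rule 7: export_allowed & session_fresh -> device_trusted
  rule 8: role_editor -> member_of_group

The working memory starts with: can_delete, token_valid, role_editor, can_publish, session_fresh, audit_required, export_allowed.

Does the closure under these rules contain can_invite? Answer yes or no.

Round 1: rule 6 [audit_required & token_valid -> can_write]; rule 7 [export_allowed & session_fresh -> device_trusted]; rule 8 [role_editor -> member_of_group]. New: can_write, device_trusted, member_of_group.
Round 2: rule 2 [device_trusted & role_editor -> owner]; rule 3 [device_trusted & token_valid & can_write -> mfa_enrolled]. New: owner, mfa_enrolled.
Round 3: rule 4 [mfa_enrolled & token_valid -> restricted_mode]. New: restricted_mode.
Round 4: rule 1 [restricted_mode -> can_read]. New: can_read.
Fixed point reached. No rule has can_invite as a consequent, and it is not given.

no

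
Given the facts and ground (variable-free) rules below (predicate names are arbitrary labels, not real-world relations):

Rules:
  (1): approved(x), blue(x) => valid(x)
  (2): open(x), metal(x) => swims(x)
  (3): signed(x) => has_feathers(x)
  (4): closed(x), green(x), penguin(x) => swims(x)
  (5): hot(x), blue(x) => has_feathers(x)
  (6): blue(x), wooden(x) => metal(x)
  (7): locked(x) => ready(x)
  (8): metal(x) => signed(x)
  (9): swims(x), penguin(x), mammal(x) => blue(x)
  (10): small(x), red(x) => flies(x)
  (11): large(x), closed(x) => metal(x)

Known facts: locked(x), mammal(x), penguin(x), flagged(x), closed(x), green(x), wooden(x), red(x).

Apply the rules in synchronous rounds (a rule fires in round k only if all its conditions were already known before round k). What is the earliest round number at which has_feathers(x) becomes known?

Round 1: (4) [closed(x), green(x), penguin(x) => swims(x)]; (7) [locked(x) => ready(x)]. Adds swims(x), ready(x).
Round 2: (9) [swims(x), penguin(x), mammal(x) => blue(x)]. Adds blue(x).
Round 3: (6) [blue(x), wooden(x) => metal(x)]. Adds metal(x).
Round 4: (8) [metal(x) => signed(x)]. Adds signed(x).
Round 5: (3) [signed(x) => has_feathers(x)]. Adds has_feathers(x).
has_feathers(x) first appears in round 5.

5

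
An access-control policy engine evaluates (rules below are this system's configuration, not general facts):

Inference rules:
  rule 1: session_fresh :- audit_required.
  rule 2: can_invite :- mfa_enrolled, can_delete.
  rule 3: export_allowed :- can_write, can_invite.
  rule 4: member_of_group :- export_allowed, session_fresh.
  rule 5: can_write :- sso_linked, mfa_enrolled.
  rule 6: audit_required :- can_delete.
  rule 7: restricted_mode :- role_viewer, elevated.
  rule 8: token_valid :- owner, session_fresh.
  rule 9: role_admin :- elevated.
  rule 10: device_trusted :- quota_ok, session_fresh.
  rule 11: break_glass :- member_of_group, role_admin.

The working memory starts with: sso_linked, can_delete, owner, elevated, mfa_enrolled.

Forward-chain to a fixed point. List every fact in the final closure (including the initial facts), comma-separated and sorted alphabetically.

Round 1 — rule 2, rule 5, rule 6, rule 9, derive can_invite, can_write, audit_required, role_admin.
Round 2 — rule 1, rule 3, derive session_fresh, export_allowed.
Round 3 — rule 4, rule 8, derive member_of_group, token_valid.
Round 4 — rule 11, derive break_glass.

audit_required, break_glass, can_delete, can_invite, can_write, elevated, export_allowed, member_of_group, mfa_enrolled, owner, role_admin, session_fresh, sso_linked, token_valid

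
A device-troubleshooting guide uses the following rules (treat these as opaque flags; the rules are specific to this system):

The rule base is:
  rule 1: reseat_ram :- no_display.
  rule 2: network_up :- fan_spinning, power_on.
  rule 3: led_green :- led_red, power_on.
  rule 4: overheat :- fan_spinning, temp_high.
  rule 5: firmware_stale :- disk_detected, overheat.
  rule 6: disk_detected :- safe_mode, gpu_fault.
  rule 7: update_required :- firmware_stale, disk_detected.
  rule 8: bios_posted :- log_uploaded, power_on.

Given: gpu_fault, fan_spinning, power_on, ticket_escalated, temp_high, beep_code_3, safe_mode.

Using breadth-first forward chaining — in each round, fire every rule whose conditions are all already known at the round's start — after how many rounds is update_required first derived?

3

Round 1 fires rule 2, rule 4, rule 6, giving network_up, overheat, disk_detected.
Round 2 fires rule 5, giving firmware_stale.
Round 3 fires rule 7, giving update_required.
update_required first appears in round 3.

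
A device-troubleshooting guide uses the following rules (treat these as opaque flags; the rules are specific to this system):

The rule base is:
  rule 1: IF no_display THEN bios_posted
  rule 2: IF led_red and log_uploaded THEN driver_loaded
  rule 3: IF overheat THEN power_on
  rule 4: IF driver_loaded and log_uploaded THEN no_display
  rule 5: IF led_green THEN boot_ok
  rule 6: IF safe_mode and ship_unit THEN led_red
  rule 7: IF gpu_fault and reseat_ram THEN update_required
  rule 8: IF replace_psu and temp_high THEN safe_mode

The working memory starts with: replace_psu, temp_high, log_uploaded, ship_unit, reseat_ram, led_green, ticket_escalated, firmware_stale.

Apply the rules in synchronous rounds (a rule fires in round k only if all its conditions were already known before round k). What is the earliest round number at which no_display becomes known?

4

Round 1 fires rule 5, rule 8, giving boot_ok, safe_mode.
Round 2 fires rule 6, giving led_red.
Round 3 fires rule 2, giving driver_loaded.
Round 4 fires rule 4, giving no_display.
no_display first appears in round 4.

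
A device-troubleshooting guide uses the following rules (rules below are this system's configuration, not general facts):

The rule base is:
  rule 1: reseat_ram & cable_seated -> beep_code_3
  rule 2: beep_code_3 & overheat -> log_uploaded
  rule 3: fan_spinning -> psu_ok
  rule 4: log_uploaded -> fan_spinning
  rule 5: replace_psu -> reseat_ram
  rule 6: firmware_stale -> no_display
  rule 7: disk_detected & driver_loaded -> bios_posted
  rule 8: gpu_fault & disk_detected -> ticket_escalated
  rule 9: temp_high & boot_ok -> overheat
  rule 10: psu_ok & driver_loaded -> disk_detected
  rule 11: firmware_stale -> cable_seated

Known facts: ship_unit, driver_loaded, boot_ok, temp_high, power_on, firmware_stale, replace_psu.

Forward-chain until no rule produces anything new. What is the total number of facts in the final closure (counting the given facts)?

17

Round 1: rule 5 [replace_psu -> reseat_ram]; rule 6 [firmware_stale -> no_display]; rule 9 [temp_high & boot_ok -> overheat]; rule 11 [firmware_stale -> cable_seated]. New: reseat_ram, no_display, overheat, cable_seated.
Round 2: rule 1 [reseat_ram & cable_seated -> beep_code_3]. New: beep_code_3.
Round 3: rule 2 [beep_code_3 & overheat -> log_uploaded]. New: log_uploaded.
Round 4: rule 4 [log_uploaded -> fan_spinning]. New: fan_spinning.
Round 5: rule 3 [fan_spinning -> psu_ok]. New: psu_ok.
Round 6: rule 10 [psu_ok & driver_loaded -> disk_detected]. New: disk_detected.
Round 7: rule 7 [disk_detected & driver_loaded -> bios_posted]. New: bios_posted.
Closure: {beep_code_3, bios_posted, boot_ok, cable_seated, disk_detected, driver_loaded, fan_spinning, firmware_stale, log_uploaded, no_display, overheat, power_on, psu_ok, replace_psu, reseat_ram, ship_unit, temp_high} — 17 facts.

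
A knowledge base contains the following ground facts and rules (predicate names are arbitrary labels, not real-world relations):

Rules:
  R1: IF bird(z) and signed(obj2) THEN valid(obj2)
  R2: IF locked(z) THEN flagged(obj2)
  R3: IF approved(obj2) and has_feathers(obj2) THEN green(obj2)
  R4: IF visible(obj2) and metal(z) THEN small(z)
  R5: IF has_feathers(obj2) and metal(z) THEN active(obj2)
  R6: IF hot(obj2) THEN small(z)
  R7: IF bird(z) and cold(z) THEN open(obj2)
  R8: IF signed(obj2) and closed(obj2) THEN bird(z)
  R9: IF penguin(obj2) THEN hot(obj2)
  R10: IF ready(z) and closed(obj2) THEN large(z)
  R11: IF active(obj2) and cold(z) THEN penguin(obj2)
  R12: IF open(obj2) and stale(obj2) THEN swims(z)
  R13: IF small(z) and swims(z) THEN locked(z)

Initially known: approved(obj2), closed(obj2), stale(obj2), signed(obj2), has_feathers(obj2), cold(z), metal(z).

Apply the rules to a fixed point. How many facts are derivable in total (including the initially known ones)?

Round 1: R3 [IF approved(obj2) and has_feathers(obj2) THEN green(obj2)]; R5 [IF has_feathers(obj2) and metal(z) THEN active(obj2)]; R8 [IF signed(obj2) and closed(obj2) THEN bird(z)]. New: green(obj2), active(obj2), bird(z).
Round 2: R1 [IF bird(z) and signed(obj2) THEN valid(obj2)]; R7 [IF bird(z) and cold(z) THEN open(obj2)]; R11 [IF active(obj2) and cold(z) THEN penguin(obj2)]. New: valid(obj2), open(obj2), penguin(obj2).
Round 3: R9 [IF penguin(obj2) THEN hot(obj2)]; R12 [IF open(obj2) and stale(obj2) THEN swims(z)]. New: hot(obj2), swims(z).
Round 4: R6 [IF hot(obj2) THEN small(z)]. New: small(z).
Round 5: R13 [IF small(z) and swims(z) THEN locked(z)]. New: locked(z).
Round 6: R2 [IF locked(z) THEN flagged(obj2)]. New: flagged(obj2).
Closure: {active(obj2), approved(obj2), bird(z), closed(obj2), cold(z), flagged(obj2), green(obj2), has_feathers(obj2), hot(obj2), locked(z), metal(z), open(obj2), penguin(obj2), signed(obj2), small(z), stale(obj2), swims(z), valid(obj2)} — 18 facts.

18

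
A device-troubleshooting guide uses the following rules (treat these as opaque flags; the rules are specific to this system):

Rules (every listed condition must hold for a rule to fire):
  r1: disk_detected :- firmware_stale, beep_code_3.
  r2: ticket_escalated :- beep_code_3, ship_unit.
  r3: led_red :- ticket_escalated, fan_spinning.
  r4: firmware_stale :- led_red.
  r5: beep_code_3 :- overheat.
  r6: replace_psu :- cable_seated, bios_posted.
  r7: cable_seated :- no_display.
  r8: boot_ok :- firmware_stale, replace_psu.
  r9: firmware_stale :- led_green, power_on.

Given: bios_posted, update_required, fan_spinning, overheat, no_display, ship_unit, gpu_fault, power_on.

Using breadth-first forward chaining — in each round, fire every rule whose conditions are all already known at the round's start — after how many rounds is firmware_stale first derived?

4

Round 1 fires r5, r7, giving beep_code_3, cable_seated.
Round 2 fires r2, r6, giving ticket_escalated, replace_psu.
Round 3 fires r3, giving led_red.
Round 4 fires r4, giving firmware_stale.
firmware_stale first appears in round 4.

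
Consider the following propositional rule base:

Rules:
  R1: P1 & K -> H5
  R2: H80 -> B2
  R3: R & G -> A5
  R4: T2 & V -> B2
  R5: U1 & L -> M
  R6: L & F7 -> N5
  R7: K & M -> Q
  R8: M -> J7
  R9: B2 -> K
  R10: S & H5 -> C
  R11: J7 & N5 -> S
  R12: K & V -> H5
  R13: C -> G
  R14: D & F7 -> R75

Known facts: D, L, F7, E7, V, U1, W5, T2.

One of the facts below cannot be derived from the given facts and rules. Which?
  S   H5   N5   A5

A5

Round 1 fires R4, R5, R6, R14, giving B2, M, N5, R75.
Round 2 fires R8, R9, giving J7, K.
Round 3 fires R7, R11, R12, giving Q, S, H5.
Round 4 fires R10, giving C.
Round 5 fires R13, giving G.
Derived: N5 (round 1), H5 (round 3), S (round 3). A5 never appears in any round.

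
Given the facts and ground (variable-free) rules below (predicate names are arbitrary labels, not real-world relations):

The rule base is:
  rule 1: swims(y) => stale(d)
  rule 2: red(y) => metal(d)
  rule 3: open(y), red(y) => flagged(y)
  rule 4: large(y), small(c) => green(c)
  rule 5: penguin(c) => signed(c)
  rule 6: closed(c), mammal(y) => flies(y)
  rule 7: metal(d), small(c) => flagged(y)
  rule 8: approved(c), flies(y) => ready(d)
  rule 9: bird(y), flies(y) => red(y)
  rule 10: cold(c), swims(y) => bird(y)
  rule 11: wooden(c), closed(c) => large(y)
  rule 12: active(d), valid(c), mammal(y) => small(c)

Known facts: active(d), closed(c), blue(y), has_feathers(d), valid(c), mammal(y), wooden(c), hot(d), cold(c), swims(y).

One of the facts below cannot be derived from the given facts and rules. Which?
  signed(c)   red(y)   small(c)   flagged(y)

signed(c)

[1] rule 1 [swims(y) => stale(d)]; rule 6 [closed(c), mammal(y) => flies(y)]; rule 10 [cold(c), swims(y) => bird(y)]; rule 11 [wooden(c), closed(c) => large(y)]; rule 12 [active(d), valid(c), mammal(y) => small(c)]. ⇒ new: stale(d), flies(y), bird(y), large(y), small(c).
[2] rule 4 [large(y), small(c) => green(c)]; rule 9 [bird(y), flies(y) => red(y)]. ⇒ new: green(c), red(y).
[3] rule 2 [red(y) => metal(d)]. ⇒ new: metal(d).
[4] rule 7 [metal(d), small(c) => flagged(y)]. ⇒ new: flagged(y).
Derived: flagged(y) (round 4), small(c) (round 1), red(y) (round 2). signed(c) never appears in any round.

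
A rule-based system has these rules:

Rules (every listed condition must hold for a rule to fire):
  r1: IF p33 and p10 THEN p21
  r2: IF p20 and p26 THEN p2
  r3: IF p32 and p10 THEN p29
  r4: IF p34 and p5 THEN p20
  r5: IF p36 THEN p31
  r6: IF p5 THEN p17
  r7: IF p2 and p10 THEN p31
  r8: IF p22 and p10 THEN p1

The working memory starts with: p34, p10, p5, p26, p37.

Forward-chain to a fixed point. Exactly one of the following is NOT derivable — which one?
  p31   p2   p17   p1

Round 1: r4 [IF p34 and p5 THEN p20]; r6 [IF p5 THEN p17]. Adds p20, p17.
Round 2: r2 [IF p20 and p26 THEN p2]. Adds p2.
Round 3: r7 [IF p2 and p10 THEN p31]. Adds p31.
Derived: p2 (round 2), p17 (round 1), p31 (round 3). p1 never appears in any round.

p1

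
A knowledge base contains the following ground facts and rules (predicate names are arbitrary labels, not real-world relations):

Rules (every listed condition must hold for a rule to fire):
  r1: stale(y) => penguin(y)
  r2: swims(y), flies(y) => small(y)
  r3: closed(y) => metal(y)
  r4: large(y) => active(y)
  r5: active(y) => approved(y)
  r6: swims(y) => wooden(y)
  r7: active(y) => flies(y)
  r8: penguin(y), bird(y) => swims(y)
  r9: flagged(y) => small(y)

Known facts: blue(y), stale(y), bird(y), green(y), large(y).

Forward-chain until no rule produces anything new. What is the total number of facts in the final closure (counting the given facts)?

[1] r1 [stale(y) => penguin(y)]; r4 [large(y) => active(y)]. ⇒ new: penguin(y), active(y).
[2] r5 [active(y) => approved(y)]; r7 [active(y) => flies(y)]; r8 [penguin(y), bird(y) => swims(y)]. ⇒ new: approved(y), flies(y), swims(y).
[3] r2 [swims(y), flies(y) => small(y)]; r6 [swims(y) => wooden(y)]. ⇒ new: small(y), wooden(y).
Closure: {active(y), approved(y), bird(y), blue(y), flies(y), green(y), large(y), penguin(y), small(y), stale(y), swims(y), wooden(y)} — 12 facts.

12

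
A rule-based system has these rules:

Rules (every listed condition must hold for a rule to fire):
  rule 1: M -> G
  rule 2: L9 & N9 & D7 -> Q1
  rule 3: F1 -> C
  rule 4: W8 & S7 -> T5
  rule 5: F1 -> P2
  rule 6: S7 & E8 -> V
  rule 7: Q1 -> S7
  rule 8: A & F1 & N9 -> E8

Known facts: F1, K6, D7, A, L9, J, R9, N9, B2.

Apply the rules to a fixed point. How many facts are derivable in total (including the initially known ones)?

Round 1 fires rule 2, rule 3, rule 5, rule 8, giving Q1, C, P2, E8.
Round 2 fires rule 7, giving S7.
Round 3 fires rule 6, giving V.
Closure: {A, B2, C, D7, E8, F1, J, K6, L9, N9, P2, Q1, R9, S7, V} — 15 facts.

15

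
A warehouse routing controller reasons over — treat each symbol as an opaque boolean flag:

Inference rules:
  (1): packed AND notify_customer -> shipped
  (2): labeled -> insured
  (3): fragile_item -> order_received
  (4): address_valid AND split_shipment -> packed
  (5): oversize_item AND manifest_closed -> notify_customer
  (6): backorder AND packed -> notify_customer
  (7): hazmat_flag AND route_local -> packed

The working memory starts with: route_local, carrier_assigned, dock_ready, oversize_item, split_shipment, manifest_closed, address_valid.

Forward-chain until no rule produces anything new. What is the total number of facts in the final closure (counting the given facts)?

Round 1: (4) [address_valid AND split_shipment -> packed]; (5) [oversize_item AND manifest_closed -> notify_customer]. New: packed, notify_customer.
Round 2: (1) [packed AND notify_customer -> shipped]. New: shipped.
Closure: {address_valid, carrier_assigned, dock_ready, manifest_closed, notify_customer, oversize_item, packed, route_local, shipped, split_shipment} — 10 facts.

10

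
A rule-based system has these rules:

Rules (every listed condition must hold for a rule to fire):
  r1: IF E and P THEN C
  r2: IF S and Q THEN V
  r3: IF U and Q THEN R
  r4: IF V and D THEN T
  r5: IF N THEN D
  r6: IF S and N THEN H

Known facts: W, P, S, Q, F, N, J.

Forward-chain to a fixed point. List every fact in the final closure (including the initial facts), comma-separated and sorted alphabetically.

D, F, H, J, N, P, Q, S, T, V, W

[1] r2 [IF S and Q THEN V]; r5 [IF N THEN D]; r6 [IF S and N THEN H]. ⇒ new: V, D, H.
[2] r4 [IF V and D THEN T]. ⇒ new: T.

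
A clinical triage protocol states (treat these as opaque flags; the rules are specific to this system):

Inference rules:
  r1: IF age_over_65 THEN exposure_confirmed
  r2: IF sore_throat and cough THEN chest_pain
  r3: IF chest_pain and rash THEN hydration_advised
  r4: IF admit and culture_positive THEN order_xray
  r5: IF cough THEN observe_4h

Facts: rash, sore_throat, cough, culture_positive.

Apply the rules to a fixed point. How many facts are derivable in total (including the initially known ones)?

Round 1 — r2, r5, derive chest_pain, observe_4h.
Round 2 — r3, derive hydration_advised.
Closure: {chest_pain, cough, culture_positive, hydration_advised, observe_4h, rash, sore_throat} — 7 facts.

7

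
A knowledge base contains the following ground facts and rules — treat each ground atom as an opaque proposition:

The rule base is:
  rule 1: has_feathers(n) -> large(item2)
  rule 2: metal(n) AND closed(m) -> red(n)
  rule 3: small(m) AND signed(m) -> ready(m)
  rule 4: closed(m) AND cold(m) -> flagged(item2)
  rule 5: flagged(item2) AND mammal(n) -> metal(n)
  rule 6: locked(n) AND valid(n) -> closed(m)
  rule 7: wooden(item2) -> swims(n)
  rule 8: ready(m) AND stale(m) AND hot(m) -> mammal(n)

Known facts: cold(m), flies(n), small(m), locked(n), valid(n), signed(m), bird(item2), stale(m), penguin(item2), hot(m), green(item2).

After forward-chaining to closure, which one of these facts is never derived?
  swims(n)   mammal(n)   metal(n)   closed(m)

swims(n)

Round 1 fires rule 3, rule 6, giving ready(m), closed(m).
Round 2 fires rule 4, rule 8, giving flagged(item2), mammal(n).
Round 3 fires rule 5, giving metal(n).
Round 4 fires rule 2, giving red(n).
Derived: mammal(n) (round 2), metal(n) (round 3), closed(m) (round 1). swims(n) never appears in any round.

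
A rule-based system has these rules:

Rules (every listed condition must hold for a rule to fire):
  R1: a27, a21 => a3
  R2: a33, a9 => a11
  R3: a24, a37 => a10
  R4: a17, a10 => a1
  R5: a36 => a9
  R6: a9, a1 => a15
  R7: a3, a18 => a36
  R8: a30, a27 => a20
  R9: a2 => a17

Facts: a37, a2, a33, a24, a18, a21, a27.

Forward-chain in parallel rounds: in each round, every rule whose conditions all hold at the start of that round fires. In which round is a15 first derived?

[1] R1 [a27, a21 => a3]; R3 [a24, a37 => a10]; R9 [a2 => a17]. ⇒ new: a3, a10, a17.
[2] R4 [a17, a10 => a1]; R7 [a3, a18 => a36]. ⇒ new: a1, a36.
[3] R5 [a36 => a9]. ⇒ new: a9.
[4] R2 [a33, a9 => a11]; R6 [a9, a1 => a15]. ⇒ new: a11, a15.
a15 first appears in round 4.

4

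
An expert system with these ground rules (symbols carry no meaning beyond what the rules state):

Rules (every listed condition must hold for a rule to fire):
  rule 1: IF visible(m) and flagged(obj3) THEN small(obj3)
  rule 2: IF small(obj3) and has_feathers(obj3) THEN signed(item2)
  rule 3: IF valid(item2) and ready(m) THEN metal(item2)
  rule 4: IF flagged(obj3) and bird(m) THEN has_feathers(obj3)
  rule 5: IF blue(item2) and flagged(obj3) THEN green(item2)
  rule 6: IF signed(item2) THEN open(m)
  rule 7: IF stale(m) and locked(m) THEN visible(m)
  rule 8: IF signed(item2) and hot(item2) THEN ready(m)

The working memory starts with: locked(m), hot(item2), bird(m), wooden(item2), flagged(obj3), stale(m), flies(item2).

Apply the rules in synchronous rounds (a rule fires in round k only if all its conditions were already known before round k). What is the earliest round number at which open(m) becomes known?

Round 1: rule 4 [IF flagged(obj3) and bird(m) THEN has_feathers(obj3)]; rule 7 [IF stale(m) and locked(m) THEN visible(m)]. Adds has_feathers(obj3), visible(m).
Round 2: rule 1 [IF visible(m) and flagged(obj3) THEN small(obj3)]. Adds small(obj3).
Round 3: rule 2 [IF small(obj3) and has_feathers(obj3) THEN signed(item2)]. Adds signed(item2).
Round 4: rule 6 [IF signed(item2) THEN open(m)]; rule 8 [IF signed(item2) and hot(item2) THEN ready(m)]. Adds open(m), ready(m).
open(m) first appears in round 4.

4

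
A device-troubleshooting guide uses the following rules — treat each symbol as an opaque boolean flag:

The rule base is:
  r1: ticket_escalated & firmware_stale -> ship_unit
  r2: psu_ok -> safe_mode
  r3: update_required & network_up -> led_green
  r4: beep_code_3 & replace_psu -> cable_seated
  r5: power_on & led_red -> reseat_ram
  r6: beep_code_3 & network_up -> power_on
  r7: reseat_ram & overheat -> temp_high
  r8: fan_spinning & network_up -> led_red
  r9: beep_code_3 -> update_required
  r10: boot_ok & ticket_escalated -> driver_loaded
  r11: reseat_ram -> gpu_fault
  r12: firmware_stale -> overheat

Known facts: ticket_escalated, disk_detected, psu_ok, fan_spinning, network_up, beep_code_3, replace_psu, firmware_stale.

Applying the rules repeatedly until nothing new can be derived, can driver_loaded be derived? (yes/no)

no

Round 1 — r1, r2, r4, r6, r8, r9, r12, derive ship_unit, safe_mode, cable_seated, power_on, led_red, update_required, overheat.
Round 2 — r3, r5, derive led_green, reseat_ram.
Round 3 — r7, r11, derive temp_high, gpu_fault.
Fixed point reached. driver_loaded is concluded only by r10; r10 needs boot_ok (never derived).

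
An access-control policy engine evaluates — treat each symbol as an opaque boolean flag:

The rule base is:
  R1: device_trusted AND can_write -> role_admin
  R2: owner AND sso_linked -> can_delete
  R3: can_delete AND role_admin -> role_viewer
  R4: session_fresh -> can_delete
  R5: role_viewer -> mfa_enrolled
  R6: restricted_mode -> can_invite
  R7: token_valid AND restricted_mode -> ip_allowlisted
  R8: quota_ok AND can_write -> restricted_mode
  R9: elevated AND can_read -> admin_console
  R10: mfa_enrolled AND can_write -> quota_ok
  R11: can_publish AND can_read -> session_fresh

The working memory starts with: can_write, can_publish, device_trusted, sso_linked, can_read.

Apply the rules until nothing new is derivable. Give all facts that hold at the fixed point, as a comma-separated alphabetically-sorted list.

Round 1: R1 [device_trusted AND can_write -> role_admin]; R11 [can_publish AND can_read -> session_fresh]. Adds role_admin, session_fresh.
Round 2: R4 [session_fresh -> can_delete]. Adds can_delete.
Round 3: R3 [can_delete AND role_admin -> role_viewer]. Adds role_viewer.
Round 4: R5 [role_viewer -> mfa_enrolled]. Adds mfa_enrolled.
Round 5: R10 [mfa_enrolled AND can_write -> quota_ok]. Adds quota_ok.
Round 6: R8 [quota_ok AND can_write -> restricted_mode]. Adds restricted_mode.
Round 7: R6 [restricted_mode -> can_invite]. Adds can_invite.

can_delete, can_invite, can_publish, can_read, can_write, device_trusted, mfa_enrolled, quota_ok, restricted_mode, role_admin, role_viewer, session_fresh, sso_linked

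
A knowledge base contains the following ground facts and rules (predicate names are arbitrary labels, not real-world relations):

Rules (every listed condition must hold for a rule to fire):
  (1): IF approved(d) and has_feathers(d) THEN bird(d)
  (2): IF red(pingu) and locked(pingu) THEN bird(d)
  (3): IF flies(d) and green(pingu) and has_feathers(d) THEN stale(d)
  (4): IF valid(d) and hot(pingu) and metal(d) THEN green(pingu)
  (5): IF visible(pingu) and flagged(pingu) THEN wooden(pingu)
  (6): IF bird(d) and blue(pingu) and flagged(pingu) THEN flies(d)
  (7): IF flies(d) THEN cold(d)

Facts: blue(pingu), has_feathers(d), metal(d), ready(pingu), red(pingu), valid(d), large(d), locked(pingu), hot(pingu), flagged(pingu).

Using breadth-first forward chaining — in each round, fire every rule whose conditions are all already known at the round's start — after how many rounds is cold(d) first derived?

3

Round 1 fires (2), (4), giving bird(d), green(pingu).
Round 2 fires (6), giving flies(d).
Round 3 fires (3), (7), giving stale(d), cold(d).
cold(d) first appears in round 3.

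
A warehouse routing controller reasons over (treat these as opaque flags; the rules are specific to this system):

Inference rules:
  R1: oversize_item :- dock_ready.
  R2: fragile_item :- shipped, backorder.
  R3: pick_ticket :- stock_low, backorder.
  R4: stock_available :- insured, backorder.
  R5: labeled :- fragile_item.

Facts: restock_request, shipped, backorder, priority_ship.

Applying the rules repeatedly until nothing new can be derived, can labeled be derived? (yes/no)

yes

Round 1 — R2, derive fragile_item.
Round 2 — R5, derive labeled.
labeled appears in round 2, so it is derivable.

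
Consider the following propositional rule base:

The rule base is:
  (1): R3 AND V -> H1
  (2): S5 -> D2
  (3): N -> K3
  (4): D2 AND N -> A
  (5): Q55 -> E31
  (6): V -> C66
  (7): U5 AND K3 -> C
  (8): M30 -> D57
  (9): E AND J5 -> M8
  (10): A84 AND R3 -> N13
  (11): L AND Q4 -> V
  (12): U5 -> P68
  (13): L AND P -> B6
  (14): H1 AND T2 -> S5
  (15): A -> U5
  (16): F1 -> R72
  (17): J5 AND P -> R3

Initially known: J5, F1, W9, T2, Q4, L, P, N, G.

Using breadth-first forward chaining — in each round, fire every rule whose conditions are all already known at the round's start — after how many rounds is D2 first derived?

4

[1] (3) [N -> K3]; (11) [L AND Q4 -> V]; (13) [L AND P -> B6]; (16) [F1 -> R72]; (17) [J5 AND P -> R3]. ⇒ new: K3, V, B6, R72, R3.
[2] (1) [R3 AND V -> H1]; (6) [V -> C66]. ⇒ new: H1, C66.
[3] (14) [H1 AND T2 -> S5]. ⇒ new: S5.
[4] (2) [S5 -> D2]. ⇒ new: D2.
D2 first appears in round 4.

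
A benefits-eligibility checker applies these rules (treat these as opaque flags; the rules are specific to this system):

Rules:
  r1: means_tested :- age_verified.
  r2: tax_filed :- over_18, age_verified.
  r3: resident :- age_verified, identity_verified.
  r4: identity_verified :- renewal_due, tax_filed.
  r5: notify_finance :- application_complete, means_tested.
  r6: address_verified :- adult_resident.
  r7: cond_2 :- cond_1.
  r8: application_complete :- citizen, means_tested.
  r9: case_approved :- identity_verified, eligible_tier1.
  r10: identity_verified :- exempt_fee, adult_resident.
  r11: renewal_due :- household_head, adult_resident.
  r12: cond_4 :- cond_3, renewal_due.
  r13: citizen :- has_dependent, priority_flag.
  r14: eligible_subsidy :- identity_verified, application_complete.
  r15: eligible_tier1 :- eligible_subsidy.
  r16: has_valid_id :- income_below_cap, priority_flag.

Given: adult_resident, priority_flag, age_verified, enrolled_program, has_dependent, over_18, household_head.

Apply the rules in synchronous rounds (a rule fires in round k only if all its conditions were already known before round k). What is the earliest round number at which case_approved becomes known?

5

Round 1 fires r1, r2, r6, r11, r13, giving means_tested, tax_filed, address_verified, renewal_due, citizen.
Round 2 fires r4, r8, giving identity_verified, application_complete.
Round 3 fires r3, r5, r14, giving resident, notify_finance, eligible_subsidy.
Round 4 fires r15, giving eligible_tier1.
Round 5 fires r9, giving case_approved.
case_approved first appears in round 5.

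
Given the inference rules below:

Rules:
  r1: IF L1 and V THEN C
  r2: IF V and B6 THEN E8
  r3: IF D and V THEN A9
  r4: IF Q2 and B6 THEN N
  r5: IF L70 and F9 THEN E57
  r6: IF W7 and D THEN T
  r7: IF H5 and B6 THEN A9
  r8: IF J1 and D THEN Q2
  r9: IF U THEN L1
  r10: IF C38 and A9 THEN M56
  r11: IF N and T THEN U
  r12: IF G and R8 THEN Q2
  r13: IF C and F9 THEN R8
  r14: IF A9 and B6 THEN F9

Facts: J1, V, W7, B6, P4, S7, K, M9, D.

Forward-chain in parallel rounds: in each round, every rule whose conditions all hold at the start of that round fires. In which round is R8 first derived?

Round 1: r2 [IF V and B6 THEN E8]; r3 [IF D and V THEN A9]; r6 [IF W7 and D THEN T]; r8 [IF J1 and D THEN Q2]. New: E8, A9, T, Q2.
Round 2: r4 [IF Q2 and B6 THEN N]; r14 [IF A9 and B6 THEN F9]. New: N, F9.
Round 3: r11 [IF N and T THEN U]. New: U.
Round 4: r9 [IF U THEN L1]. New: L1.
Round 5: r1 [IF L1 and V THEN C]. New: C.
Round 6: r13 [IF C and F9 THEN R8]. New: R8.
R8 first appears in round 6.

6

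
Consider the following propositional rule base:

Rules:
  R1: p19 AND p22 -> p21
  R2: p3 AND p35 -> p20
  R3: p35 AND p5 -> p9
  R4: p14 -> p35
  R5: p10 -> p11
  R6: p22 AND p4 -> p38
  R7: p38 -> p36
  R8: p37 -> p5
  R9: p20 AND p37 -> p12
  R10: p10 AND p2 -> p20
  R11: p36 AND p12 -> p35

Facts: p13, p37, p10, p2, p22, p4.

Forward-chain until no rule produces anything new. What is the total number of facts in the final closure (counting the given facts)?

[1] R5 [p10 -> p11]; R6 [p22 AND p4 -> p38]; R8 [p37 -> p5]; R10 [p10 AND p2 -> p20]. ⇒ new: p11, p38, p5, p20.
[2] R7 [p38 -> p36]; R9 [p20 AND p37 -> p12]. ⇒ new: p36, p12.
[3] R11 [p36 AND p12 -> p35]. ⇒ new: p35.
[4] R3 [p35 AND p5 -> p9]. ⇒ new: p9.
Closure: {p10, p11, p12, p13, p2, p20, p22, p35, p36, p37, p38, p4, p5, p9} — 14 facts.

14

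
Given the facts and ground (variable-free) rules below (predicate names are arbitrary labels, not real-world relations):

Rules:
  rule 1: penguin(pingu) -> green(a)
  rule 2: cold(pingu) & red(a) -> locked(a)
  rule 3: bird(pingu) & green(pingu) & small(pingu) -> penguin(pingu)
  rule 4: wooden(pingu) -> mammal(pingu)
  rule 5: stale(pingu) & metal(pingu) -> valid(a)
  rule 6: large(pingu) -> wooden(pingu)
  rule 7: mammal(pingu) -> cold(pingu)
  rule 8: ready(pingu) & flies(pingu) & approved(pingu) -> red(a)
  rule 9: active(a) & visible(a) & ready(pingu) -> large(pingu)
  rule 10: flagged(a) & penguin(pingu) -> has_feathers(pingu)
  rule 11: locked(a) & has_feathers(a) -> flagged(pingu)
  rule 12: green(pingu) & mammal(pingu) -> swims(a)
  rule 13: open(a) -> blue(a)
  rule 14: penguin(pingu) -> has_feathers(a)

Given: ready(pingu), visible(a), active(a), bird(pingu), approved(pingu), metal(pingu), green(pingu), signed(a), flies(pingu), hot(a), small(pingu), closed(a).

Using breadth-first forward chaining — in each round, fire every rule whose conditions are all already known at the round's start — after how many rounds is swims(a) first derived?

4

Round 1 — rule 3, rule 8, rule 9, derive penguin(pingu), red(a), large(pingu).
Round 2 — rule 1, rule 6, rule 14, derive green(a), wooden(pingu), has_feathers(a).
Round 3 — rule 4, derive mammal(pingu).
Round 4 — rule 7, rule 12, derive cold(pingu), swims(a).
swims(a) first appears in round 4.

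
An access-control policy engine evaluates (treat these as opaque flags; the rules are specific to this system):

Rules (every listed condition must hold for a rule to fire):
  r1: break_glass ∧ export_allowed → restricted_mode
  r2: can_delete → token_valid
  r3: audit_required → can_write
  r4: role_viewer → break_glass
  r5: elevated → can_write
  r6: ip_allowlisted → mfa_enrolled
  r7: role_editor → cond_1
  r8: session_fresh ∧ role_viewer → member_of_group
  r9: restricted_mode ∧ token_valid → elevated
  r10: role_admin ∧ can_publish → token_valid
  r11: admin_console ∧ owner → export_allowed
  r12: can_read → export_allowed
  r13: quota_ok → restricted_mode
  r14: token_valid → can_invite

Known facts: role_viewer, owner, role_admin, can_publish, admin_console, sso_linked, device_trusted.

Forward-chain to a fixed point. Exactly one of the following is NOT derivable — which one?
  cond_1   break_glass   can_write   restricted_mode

Round 1 fires r4, r10, r11, giving break_glass, token_valid, export_allowed.
Round 2 fires r1, r14, giving restricted_mode, can_invite.
Round 3 fires r9, giving elevated.
Round 4 fires r5, giving can_write.
Derived: can_write (round 4), restricted_mode (round 2), break_glass (round 1). cond_1 never appears in any round.

cond_1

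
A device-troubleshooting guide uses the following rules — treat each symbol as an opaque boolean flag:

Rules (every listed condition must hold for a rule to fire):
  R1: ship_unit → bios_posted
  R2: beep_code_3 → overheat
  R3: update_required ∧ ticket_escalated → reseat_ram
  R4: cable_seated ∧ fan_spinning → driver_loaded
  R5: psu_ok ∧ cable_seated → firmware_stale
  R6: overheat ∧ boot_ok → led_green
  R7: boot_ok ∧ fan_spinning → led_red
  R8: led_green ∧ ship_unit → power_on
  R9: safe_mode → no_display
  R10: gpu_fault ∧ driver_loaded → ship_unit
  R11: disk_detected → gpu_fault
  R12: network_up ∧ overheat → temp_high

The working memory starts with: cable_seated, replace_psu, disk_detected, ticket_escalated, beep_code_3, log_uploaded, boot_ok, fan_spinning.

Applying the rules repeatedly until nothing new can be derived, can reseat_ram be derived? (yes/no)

[1] R2 [beep_code_3 → overheat]; R4 [cable_seated ∧ fan_spinning → driver_loaded]; R7 [boot_ok ∧ fan_spinning → led_red]; R11 [disk_detected → gpu_fault]. ⇒ new: overheat, driver_loaded, led_red, gpu_fault.
[2] R6 [overheat ∧ boot_ok → led_green]; R10 [gpu_fault ∧ driver_loaded → ship_unit]. ⇒ new: led_green, ship_unit.
[3] R1 [ship_unit → bios_posted]; R8 [led_green ∧ ship_unit → power_on]. ⇒ new: bios_posted, power_on.
Fixed point reached. reseat_ram is concluded only by R3; R3 needs update_required (never derived).

no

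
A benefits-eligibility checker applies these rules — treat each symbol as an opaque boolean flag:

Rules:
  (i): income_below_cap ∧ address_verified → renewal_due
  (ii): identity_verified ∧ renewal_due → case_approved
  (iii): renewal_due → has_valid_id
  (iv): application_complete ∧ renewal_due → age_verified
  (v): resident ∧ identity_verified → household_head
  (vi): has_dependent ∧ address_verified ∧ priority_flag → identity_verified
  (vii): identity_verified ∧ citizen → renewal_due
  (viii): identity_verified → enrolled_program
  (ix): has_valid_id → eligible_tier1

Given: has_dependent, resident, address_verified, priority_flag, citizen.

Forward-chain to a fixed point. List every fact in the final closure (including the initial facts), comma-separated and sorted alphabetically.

address_verified, case_approved, citizen, eligible_tier1, enrolled_program, has_dependent, has_valid_id, household_head, identity_verified, priority_flag, renewal_due, resident

Round 1: (vi) [has_dependent ∧ address_verified ∧ priority_flag → identity_verified]. Adds identity_verified.
Round 2: (v) [resident ∧ identity_verified → household_head]; (vii) [identity_verified ∧ citizen → renewal_due]; (viii) [identity_verified → enrolled_program]. Adds household_head, renewal_due, enrolled_program.
Round 3: (ii) [identity_verified ∧ renewal_due → case_approved]; (iii) [renewal_due → has_valid_id]. Adds case_approved, has_valid_id.
Round 4: (ix) [has_valid_id → eligible_tier1]. Adds eligible_tier1.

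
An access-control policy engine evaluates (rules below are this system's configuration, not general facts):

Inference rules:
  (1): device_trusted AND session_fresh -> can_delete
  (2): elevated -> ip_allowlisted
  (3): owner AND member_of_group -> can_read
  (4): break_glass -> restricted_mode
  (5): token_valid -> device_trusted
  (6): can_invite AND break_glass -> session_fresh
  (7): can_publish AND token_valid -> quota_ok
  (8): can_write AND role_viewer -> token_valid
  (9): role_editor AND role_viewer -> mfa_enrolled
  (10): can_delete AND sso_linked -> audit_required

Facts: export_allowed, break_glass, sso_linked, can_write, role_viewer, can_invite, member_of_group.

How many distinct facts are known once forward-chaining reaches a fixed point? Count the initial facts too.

13

Round 1 fires (4), (6), (8), giving restricted_mode, session_fresh, token_valid.
Round 2 fires (5), giving device_trusted.
Round 3 fires (1), giving can_delete.
Round 4 fires (10), giving audit_required.
Closure: {audit_required, break_glass, can_delete, can_invite, can_write, device_trusted, export_allowed, member_of_group, restricted_mode, role_viewer, session_fresh, sso_linked, token_valid} — 13 facts.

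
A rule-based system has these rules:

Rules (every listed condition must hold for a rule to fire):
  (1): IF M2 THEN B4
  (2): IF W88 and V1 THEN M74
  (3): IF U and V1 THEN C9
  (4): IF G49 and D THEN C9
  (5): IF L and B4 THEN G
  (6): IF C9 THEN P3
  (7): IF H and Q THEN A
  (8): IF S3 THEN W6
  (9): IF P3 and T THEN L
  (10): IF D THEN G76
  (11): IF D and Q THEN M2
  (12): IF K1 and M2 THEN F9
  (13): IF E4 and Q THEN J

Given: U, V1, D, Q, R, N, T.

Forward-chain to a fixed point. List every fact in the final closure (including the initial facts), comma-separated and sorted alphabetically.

B4, C9, D, G, G76, L, M2, N, P3, Q, R, T, U, V1

Round 1 fires (3), (10), (11), giving C9, G76, M2.
Round 2 fires (1), (6), giving B4, P3.
Round 3 fires (9), giving L.
Round 4 fires (5), giving G.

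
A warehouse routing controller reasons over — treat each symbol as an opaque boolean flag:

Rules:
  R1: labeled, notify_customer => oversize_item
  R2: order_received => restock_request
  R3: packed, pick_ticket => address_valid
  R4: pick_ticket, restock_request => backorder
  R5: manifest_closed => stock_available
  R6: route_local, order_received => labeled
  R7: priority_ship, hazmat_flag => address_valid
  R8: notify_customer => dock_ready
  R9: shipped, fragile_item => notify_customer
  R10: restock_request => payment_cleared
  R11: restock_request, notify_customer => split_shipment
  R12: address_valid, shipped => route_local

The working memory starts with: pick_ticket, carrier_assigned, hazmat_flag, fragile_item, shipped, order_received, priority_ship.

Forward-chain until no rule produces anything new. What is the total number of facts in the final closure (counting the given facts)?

Round 1 — R2, R7, R9, derive restock_request, address_valid, notify_customer.
Round 2 — R4, R8, R10, R11, R12, derive backorder, dock_ready, payment_cleared, split_shipment, route_local.
Round 3 — R6, derive labeled.
Round 4 — R1, derive oversize_item.
Closure: {address_valid, backorder, carrier_assigned, dock_ready, fragile_item, hazmat_flag, labeled, notify_customer, order_received, oversize_item, payment_cleared, pick_ticket, priority_ship, restock_request, route_local, shipped, split_shipment} — 17 facts.

17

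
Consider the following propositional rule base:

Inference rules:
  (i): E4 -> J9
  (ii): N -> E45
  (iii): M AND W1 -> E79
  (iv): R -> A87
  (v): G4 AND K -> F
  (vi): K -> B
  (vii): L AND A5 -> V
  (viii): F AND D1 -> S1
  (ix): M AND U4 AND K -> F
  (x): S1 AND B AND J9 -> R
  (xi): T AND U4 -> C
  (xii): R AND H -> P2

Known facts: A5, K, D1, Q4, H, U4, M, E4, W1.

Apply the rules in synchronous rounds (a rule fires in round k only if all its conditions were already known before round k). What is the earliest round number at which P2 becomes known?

[1] (i) [E4 -> J9]; (iii) [M AND W1 -> E79]; (vi) [K -> B]; (ix) [M AND U4 AND K -> F]. ⇒ new: J9, E79, B, F.
[2] (viii) [F AND D1 -> S1]. ⇒ new: S1.
[3] (x) [S1 AND B AND J9 -> R]. ⇒ new: R.
[4] (iv) [R -> A87]; (xii) [R AND H -> P2]. ⇒ new: A87, P2.
P2 first appears in round 4.

4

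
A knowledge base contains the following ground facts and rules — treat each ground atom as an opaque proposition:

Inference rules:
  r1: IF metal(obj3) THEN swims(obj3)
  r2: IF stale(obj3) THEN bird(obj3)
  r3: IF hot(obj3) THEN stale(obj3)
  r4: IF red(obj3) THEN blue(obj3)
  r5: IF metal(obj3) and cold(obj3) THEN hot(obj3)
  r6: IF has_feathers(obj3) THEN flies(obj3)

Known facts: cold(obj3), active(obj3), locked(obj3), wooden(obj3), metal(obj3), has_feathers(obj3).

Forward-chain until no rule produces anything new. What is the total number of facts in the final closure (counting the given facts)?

11

[1] r1 [IF metal(obj3) THEN swims(obj3)]; r5 [IF metal(obj3) and cold(obj3) THEN hot(obj3)]; r6 [IF has_feathers(obj3) THEN flies(obj3)]. ⇒ new: swims(obj3), hot(obj3), flies(obj3).
[2] r3 [IF hot(obj3) THEN stale(obj3)]. ⇒ new: stale(obj3).
[3] r2 [IF stale(obj3) THEN bird(obj3)]. ⇒ new: bird(obj3).
Closure: {active(obj3), bird(obj3), cold(obj3), flies(obj3), has_feathers(obj3), hot(obj3), locked(obj3), metal(obj3), stale(obj3), swims(obj3), wooden(obj3)} — 11 facts.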